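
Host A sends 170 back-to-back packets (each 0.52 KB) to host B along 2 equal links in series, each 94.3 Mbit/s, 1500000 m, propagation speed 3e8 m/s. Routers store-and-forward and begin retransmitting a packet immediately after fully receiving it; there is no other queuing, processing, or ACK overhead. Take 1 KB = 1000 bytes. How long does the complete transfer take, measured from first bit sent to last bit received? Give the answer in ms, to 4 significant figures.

Per-hop transmission t_tx = L/R = 4160/94300000 = 0.0441145 ms.
Per-hop propagation t_prop = 1500000/300000000 = 5 ms.
Pipeline fill: first packet needs 2·t_tx to clear all hops; remaining 169 packets each add one t_tx.
Total = (2+170-1)·t_tx + 2·t_prop = 171·0.0441145 + 2·5 = 17.54 ms.

17.54 ms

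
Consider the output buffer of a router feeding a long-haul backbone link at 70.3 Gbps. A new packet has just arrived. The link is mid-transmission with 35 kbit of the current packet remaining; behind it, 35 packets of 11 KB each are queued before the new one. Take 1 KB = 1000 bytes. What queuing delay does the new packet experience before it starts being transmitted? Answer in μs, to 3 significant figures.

Each queued packet: L/R = 88000/70300000000 = 1.25178 μs.
35 queued → 43.8122 μs.
Plus remaining 35000 bits of current packet: 0.497866 μs.
Queuing delay = 44.3 μs.

44.3 μs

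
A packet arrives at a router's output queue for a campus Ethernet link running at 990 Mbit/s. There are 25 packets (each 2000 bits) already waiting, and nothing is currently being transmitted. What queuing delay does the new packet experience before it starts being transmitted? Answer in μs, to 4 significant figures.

Each queued packet: L/R = 2000/990000000 = 2.0202 μs.
25 queued → 50.5051 μs.
Queuing delay = 50.51 μs.

50.51 μs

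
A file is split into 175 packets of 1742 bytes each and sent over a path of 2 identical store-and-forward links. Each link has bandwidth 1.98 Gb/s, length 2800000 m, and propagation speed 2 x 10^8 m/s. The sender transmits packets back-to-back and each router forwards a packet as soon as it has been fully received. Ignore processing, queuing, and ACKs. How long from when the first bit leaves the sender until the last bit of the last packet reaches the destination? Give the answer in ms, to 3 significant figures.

29.2 ms

Per-hop transmission t_tx = L/R = 13936/1980000000 = 0.00703838 ms.
Per-hop propagation t_prop = 2800000/200000000 = 14 ms.
Pipeline fill: first packet needs 2·t_tx to clear all hops; remaining 174 packets each add one t_tx.
Total = (2+175-1)·t_tx + 2·t_prop = 176·0.00703838 + 2·14 = 29.2 ms.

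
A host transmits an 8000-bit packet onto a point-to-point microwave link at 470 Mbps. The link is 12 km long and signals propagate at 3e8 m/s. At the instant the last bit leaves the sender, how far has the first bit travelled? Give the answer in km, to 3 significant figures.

5.11 km

t_tx = L/R = 8000/470000000 = 1.70213e-05 s.
Distance = s × t_tx = 300000000 × 1.70213e-05 = 5.11 km.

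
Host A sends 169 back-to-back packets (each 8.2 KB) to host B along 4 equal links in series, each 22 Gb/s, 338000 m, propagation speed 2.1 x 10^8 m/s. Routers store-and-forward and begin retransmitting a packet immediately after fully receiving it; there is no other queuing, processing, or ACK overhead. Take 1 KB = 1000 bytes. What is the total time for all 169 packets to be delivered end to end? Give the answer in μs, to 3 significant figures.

6950 μs

Per-hop transmission t_tx = L/R = 65600/22000000000 = 2.98182 μs.
Per-hop propagation t_prop = 338000/210000000 = 1609.52 μs.
Pipeline fill: first packet needs 4·t_tx to clear all hops; remaining 168 packets each add one t_tx.
Total = (4+169-1)·t_tx + 4·t_prop = 172·2.98182 + 4·1609.52 = 6950 μs.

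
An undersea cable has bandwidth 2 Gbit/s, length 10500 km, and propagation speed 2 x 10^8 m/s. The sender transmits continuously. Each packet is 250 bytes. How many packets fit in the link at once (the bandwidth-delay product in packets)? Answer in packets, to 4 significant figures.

52500 packets

Propagation delay = 10500000 / 200000000 = 0.0525 s.
BDP = R × t_prop = 2000000000 × 0.0525 = 105000000 bits.
In packets of 2000 bits: 52500 packets.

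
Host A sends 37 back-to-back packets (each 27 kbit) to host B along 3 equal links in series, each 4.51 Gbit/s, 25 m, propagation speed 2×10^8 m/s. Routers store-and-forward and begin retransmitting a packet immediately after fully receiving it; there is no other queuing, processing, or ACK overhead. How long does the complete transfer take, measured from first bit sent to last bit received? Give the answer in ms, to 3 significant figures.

Per-hop transmission t_tx = L/R = 27000/4510000000 = 0.0059867 ms.
Per-hop propagation t_prop = 25/200000000 = 0.000125 ms.
Pipeline fill: first packet needs 3·t_tx to clear all hops; remaining 36 packets each add one t_tx.
Total = (3+37-1)·t_tx + 3·t_prop = 39·0.0059867 + 3·0.000125 = 0.234 ms.

0.234 ms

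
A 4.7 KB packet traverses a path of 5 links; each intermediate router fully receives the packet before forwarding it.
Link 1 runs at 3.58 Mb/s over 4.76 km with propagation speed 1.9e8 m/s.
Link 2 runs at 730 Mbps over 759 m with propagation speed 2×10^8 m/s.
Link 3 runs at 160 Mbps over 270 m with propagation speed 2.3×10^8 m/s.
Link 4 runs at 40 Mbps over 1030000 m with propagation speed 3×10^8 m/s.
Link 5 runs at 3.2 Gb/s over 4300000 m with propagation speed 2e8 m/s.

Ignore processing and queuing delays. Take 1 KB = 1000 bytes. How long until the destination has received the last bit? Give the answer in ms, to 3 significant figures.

36.7 ms

L = 37600 bits.
Transmission delays (L/R per hop): 10.5028, 0.0515068, 0.235, 0.94, 0.01175 ms; sum = 11.7411 ms.
Propagation delays (d/s per hop): 0.0250526, 0.003795, 0.00117391, 3.43333, 21.5 ms; sum = 24.9634 ms.
End-to-end = 36.7 ms.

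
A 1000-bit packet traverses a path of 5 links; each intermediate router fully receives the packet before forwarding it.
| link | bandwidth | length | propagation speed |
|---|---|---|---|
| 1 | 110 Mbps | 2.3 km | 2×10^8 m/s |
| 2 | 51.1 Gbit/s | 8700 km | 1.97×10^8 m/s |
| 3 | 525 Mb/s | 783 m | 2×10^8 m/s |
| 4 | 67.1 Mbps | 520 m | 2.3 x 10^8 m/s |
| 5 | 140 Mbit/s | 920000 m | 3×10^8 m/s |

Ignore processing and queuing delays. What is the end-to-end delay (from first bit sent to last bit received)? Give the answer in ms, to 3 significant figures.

Transmission delays (L/R per hop): 0.00909091, 1.95695e-05, 0.00190476, 0.0149031, 0.00714286 ms; sum = 0.0330612 ms.
Propagation delays (d/s per hop): 0.0115, 44.1624, 0.003915, 0.00226087, 3.06667 ms; sum = 47.2468 ms.
End-to-end = 47.3 ms.

47.3 ms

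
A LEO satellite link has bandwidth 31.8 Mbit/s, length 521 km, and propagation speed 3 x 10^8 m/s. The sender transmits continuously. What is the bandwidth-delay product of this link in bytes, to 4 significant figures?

Propagation delay = 521000 / 300000000 = 0.00173667 s.
BDP = R × t_prop = 31800000 × 0.00173667 = 55226 bits.
In bytes: 55226/8 = 6903 bytes.

6903 bytes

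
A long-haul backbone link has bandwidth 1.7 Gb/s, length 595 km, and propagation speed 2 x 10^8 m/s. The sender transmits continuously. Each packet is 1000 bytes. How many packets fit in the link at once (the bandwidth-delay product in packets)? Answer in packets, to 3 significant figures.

632 packets

Propagation delay = 595000 / 200000000 = 0.002975 s.
BDP = R × t_prop = 1700000000 × 0.002975 = 5057500 bits.
In packets of 8000 bits: 632 packets.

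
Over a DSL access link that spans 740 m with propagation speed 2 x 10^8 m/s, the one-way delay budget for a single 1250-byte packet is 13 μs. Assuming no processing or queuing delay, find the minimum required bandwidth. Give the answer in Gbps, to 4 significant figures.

L = 10000 bits.
Propagation delay = 740 / 200000000 = 3.7 μs.
Transmission budget = 13 − 3.7 = 9.3 μs.
R ≥ L / t_tx = 10000 bits / 9.3e-06 s = 1.075 Gbps.

1.075 Gbps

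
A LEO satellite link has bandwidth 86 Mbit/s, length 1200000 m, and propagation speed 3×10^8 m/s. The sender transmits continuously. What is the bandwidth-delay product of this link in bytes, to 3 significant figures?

Propagation delay = 1200000 / 300000000 = 0.004 s.
BDP = R × t_prop = 86000000 × 0.004 = 344000 bits.
In bytes: 344000/8 = 43000 bytes.

43000 bytes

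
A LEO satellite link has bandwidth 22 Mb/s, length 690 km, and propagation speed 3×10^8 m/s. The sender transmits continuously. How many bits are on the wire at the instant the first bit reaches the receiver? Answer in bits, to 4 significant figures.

Propagation delay = 690000 / 300000000 = 0.0023 s.
BDP = R × t_prop = 22000000 × 0.0023 = 50600 bits.

50600 bits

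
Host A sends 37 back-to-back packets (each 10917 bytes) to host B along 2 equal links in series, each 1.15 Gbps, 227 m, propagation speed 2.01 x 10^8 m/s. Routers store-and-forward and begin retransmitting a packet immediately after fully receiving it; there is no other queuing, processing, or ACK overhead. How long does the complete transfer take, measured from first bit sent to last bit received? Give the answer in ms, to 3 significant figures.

Per-hop transmission t_tx = L/R = 87336/1150000000 = 0.0759443 ms.
Per-hop propagation t_prop = 227/2.01e+08 = 0.00112935 ms.
Pipeline fill: first packet needs 2·t_tx to clear all hops; remaining 36 packets each add one t_tx.
Total = (2+37-1)·t_tx + 2·t_prop = 38·0.0759443 + 2·0.00112935 = 2.89 ms.

2.89 ms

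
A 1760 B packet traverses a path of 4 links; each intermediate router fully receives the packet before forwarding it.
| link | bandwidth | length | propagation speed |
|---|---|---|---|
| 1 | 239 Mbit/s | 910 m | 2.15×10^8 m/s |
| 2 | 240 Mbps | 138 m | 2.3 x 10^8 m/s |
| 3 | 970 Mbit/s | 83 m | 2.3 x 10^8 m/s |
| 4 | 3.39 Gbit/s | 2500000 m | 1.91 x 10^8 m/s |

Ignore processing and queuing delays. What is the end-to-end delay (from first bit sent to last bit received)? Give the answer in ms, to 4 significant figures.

L = 1760 × 8 = 14080 bits.
Transmission delays (L/R per hop): 0.0589121, 0.0586667, 0.0145155, 0.00415339 ms; sum = 0.136248 ms.
Propagation delays (d/s per hop): 0.00423256, 0.0006, 0.00036087, 13.089 ms; sum = 13.0942 ms.
End-to-end = 13.23 ms.

13.23 ms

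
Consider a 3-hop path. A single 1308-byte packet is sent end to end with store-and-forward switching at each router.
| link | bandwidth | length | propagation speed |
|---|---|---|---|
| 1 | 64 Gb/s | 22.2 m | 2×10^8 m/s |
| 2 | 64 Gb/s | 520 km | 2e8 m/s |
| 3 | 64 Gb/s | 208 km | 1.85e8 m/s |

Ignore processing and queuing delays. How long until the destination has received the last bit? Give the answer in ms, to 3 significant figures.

3.72 ms

L = 1308 × 8 = 10464 bits.
Transmission delay per hop = L/R = 10464/64000000000 = 0.0001635 ms; 3 hops → 0.0004905 ms.
Propagation delays (d/s per hop): 0.000111, 2.6, 1.12432 ms; sum = 3.72444 ms.
End-to-end = 3.72 ms.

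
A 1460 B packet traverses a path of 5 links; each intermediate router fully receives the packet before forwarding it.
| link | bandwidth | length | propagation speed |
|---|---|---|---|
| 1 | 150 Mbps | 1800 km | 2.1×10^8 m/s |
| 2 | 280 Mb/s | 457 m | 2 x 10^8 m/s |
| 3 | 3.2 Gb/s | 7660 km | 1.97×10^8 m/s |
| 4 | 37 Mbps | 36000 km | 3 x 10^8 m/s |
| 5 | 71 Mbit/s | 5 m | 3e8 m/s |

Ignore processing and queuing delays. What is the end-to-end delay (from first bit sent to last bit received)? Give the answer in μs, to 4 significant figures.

168100 μs

L = 1460 × 8 = 11680 bits.
Transmission delays (L/R per hop): 77.8667, 41.7143, 3.65, 315.676, 164.507 μs; sum = 603.414 μs.
Propagation delays (d/s per hop): 8571.43, 2.285, 38883.2, 120000, 0.0166667 μs; sum = 167457 μs.
End-to-end = 168100 μs.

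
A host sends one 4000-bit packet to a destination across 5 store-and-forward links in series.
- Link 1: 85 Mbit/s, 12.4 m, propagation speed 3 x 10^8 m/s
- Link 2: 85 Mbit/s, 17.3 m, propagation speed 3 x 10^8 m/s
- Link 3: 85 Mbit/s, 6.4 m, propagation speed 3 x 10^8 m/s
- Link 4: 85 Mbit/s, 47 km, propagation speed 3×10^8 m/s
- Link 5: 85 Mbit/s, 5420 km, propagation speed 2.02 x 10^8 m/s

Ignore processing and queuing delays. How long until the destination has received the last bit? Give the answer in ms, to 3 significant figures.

27.2 ms

Transmission delay per hop = L/R = 4000/85000000 = 0.0470588 ms; 5 hops → 0.235294 ms.
Propagation delays (d/s per hop): 4.13333e-05, 5.76667e-05, 2.13333e-05, 0.156667, 26.8317 ms; sum = 26.9885 ms.
End-to-end = 27.2 ms.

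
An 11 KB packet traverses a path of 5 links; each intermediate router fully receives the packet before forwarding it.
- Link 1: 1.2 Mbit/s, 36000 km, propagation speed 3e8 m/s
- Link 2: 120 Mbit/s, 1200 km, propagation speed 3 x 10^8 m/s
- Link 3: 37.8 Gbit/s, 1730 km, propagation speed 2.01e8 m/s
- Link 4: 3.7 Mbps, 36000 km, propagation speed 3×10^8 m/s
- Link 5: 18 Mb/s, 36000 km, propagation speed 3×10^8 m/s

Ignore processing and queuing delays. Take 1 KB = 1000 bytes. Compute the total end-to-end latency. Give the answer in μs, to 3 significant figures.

L = 88000 bits.
Transmission delays (L/R per hop): 73333.3, 733.333, 2.32804, 23783.8, 4888.89 μs; sum = 102742 μs.
Propagation delays (d/s per hop): 120000, 4000, 8606.97, 120000, 120000 μs; sum = 372607 μs.
End-to-end = 475000 μs.

475000 μs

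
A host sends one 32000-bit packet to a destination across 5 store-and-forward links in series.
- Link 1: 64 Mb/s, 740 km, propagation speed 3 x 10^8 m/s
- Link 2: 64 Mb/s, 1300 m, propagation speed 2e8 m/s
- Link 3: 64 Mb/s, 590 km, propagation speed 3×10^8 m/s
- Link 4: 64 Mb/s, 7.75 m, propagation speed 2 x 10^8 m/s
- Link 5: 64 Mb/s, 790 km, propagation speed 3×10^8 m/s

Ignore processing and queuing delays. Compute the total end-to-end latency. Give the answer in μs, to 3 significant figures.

9570 μs

Transmission delay per hop = L/R = 32000/64000000 = 500 μs; 5 hops → 2500 μs.
Propagation delays (d/s per hop): 2466.67, 6.5, 1966.67, 0.03875, 2633.33 μs; sum = 7073.21 μs.
End-to-end = 9570 μs.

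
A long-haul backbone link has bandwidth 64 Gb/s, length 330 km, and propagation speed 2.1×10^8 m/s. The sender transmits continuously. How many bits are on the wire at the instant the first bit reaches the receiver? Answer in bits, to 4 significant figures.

Propagation delay = 330000 / 210000000 = 0.00157143 s.
BDP = R × t_prop = 64000000000 × 0.00157143 = 100571000 bits.

100600000 bits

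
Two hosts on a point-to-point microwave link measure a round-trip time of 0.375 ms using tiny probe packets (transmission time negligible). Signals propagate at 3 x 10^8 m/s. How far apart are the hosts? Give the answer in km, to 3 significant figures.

One-way propagation = RTT/2 = 0.1875 ms.
d = s × t = 300000000 × 0.0001875 = 56.3 km.

56.3 km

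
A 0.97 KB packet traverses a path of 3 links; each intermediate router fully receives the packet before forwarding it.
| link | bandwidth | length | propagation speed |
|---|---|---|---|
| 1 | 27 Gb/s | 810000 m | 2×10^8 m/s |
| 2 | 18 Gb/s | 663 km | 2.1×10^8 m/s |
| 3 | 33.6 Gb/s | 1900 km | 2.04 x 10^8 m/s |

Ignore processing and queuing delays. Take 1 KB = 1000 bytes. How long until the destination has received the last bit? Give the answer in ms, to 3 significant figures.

16.5 ms

L = 7760 bits.
Transmission delays (L/R per hop): 0.000287407, 0.000431111, 0.000230952 ms; sum = 0.000949471 ms.
Propagation delays (d/s per hop): 4.05, 3.15714, 9.31373 ms; sum = 16.5209 ms.
End-to-end = 16.5 ms.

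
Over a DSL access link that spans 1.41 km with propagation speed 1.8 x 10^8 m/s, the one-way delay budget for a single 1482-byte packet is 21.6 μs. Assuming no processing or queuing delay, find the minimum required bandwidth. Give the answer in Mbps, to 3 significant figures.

861 Mbps

L = 11856 bits.
Propagation delay = 1410 / 180000000 = 7.83333 μs.
Transmission budget = 21.6 − 7.83333 = 13.7667 μs.
R ≥ L / t_tx = 11856 bits / 1.37667e-05 s = 861 Mbps.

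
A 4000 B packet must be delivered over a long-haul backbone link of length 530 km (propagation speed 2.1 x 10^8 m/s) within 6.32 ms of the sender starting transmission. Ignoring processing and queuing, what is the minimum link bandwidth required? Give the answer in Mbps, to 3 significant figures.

L = 32000 bits.
Propagation delay = 530000 / 210000000 = 2.52381 ms.
Transmission budget = 6.32 − 2.52381 = 3.79619 ms.
R ≥ L / t_tx = 32000 bits / 0.00379619 s = 8.43 Mbps.

8.43 Mbps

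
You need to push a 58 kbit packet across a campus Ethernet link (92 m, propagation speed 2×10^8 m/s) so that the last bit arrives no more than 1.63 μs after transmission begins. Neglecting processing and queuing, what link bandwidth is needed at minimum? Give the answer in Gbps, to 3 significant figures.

Propagation delay = 92 / 200000000 = 0.46 μs.
Transmission budget = 1.63 − 0.46 = 1.17 μs.
R ≥ L / t_tx = 58000 bits / 1.17e-06 s = 49.6 Gbps.

49.6 Gbps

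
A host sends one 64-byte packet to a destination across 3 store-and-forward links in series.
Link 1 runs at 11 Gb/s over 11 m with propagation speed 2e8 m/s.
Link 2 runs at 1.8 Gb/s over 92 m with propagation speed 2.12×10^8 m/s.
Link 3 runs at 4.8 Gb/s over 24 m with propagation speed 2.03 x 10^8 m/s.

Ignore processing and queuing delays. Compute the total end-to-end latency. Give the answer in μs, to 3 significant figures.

L = 64 × 8 = 512 bits.
Transmission delays (L/R per hop): 0.0465455, 0.284444, 0.106667 μs; sum = 0.437657 μs.
Propagation delays (d/s per hop): 0.055, 0.433962, 0.118227 μs; sum = 0.607189 μs.
End-to-end = 1.04 μs.

1.04 μs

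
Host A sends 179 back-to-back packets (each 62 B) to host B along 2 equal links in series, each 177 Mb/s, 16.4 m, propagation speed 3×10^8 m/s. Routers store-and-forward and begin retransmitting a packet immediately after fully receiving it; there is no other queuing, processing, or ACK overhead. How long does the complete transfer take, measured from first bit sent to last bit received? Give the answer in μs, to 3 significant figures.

505 μs

Per-hop transmission t_tx = L/R = 496/177000000 = 2.80226 μs.
Per-hop propagation t_prop = 16.4/300000000 = 0.0546667 μs.
Pipeline fill: first packet needs 2·t_tx to clear all hops; remaining 178 packets each add one t_tx.
Total = (2+179-1)·t_tx + 2·t_prop = 180·2.80226 + 2·0.0546667 = 505 μs.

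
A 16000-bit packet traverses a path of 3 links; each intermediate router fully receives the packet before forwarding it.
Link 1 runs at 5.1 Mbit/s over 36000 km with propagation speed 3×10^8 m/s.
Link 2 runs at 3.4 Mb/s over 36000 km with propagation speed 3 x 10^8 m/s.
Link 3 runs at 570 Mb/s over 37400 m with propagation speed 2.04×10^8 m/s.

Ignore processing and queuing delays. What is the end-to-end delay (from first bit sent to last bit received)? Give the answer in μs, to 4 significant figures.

248100 μs

Transmission delays (L/R per hop): 3137.25, 4705.88, 28.0702 μs; sum = 7871.21 μs.
Propagation delays (d/s per hop): 120000, 120000, 183.333 μs; sum = 240183 μs.
End-to-end = 248100 μs.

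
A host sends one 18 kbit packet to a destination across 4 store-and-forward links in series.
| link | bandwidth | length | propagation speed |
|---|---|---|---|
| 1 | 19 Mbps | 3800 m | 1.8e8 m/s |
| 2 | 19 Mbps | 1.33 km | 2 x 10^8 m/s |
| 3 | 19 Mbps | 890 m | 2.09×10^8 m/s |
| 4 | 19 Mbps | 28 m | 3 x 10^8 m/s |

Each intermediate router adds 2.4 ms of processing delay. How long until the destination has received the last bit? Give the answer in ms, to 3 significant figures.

11.0 ms

L = 18000 bits.
Transmission delay per hop = L/R = 18000/19000000 = 0.947368 ms; 4 hops → 3.78947 ms.
Propagation delays (d/s per hop): 0.0211111, 0.00665, 0.00425837, 9.33333e-05 ms; sum = 0.0321128 ms.
Processing at 3 router(s): 3 × 2.4 ms = 7.2 ms.
End-to-end = 11.0 ms.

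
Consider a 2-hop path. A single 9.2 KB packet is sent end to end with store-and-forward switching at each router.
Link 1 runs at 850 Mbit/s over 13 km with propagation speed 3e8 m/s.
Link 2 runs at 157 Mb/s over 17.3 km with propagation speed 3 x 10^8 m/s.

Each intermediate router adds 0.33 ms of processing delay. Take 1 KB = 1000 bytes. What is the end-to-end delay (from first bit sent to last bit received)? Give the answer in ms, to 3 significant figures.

0.986 ms

L = 73600 bits.
Transmission delays (L/R per hop): 0.0865882, 0.46879 ms; sum = 0.555378 ms.
Propagation delays (d/s per hop): 0.0433333, 0.0576667 ms; sum = 0.101 ms.
Processing at 1 router(s): 1 × 0.33 ms = 0.33 ms.
End-to-end = 0.986 ms.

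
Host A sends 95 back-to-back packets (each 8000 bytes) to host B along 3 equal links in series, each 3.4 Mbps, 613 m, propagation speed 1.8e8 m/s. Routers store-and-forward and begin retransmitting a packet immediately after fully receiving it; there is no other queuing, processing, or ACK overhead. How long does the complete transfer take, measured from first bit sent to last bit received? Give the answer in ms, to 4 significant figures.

Per-hop transmission t_tx = L/R = 64000/3400000 = 18.8235 ms.
Per-hop propagation t_prop = 613/180000000 = 0.00340556 ms.
Pipeline fill: first packet needs 3·t_tx to clear all hops; remaining 94 packets each add one t_tx.
Total = (3+95-1)·t_tx + 3·t_prop = 97·18.8235 + 3·0.00340556 = 1826 ms.

1826 ms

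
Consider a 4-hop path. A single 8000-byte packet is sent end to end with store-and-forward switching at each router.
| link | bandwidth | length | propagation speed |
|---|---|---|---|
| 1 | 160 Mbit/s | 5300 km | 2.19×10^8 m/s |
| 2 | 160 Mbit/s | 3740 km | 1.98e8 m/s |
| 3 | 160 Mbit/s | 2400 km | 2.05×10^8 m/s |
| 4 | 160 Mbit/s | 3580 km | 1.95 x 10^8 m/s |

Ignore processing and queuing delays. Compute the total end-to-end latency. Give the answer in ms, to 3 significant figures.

74.8 ms

L = 8000 × 8 = 64000 bits.
Transmission delay per hop = L/R = 64000/160000000 = 0.4 ms; 4 hops → 1.6 ms.
Propagation delays (d/s per hop): 24.2009, 18.8889, 11.7073, 18.359 ms; sum = 73.1561 ms.
End-to-end = 74.8 ms.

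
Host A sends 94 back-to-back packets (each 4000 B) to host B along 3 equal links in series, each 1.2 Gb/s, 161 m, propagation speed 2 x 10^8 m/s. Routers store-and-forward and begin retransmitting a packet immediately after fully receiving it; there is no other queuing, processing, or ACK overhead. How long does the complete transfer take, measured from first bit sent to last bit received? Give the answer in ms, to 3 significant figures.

2.56 ms

Per-hop transmission t_tx = L/R = 32000/1200000000 = 0.0266667 ms.
Per-hop propagation t_prop = 161/200000000 = 0.000805 ms.
Pipeline fill: first packet needs 3·t_tx to clear all hops; remaining 93 packets each add one t_tx.
Total = (3+94-1)·t_tx + 3·t_prop = 96·0.0266667 + 3·0.000805 = 2.56 ms.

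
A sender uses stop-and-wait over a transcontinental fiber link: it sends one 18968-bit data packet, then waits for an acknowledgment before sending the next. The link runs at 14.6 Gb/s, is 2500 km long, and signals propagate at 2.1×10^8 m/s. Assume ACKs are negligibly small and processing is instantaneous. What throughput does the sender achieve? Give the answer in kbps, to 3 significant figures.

t_tx = L/R = 18968/14600000000 = 1.29918e-06 s.
t_prop = 2500000/210000000 = 0.0119048 s; RTT = 0.0238095 s.
Cycle = t_tx + RTT = 0.0238108 s.
Throughput = L / cycle = 18968 / 0.0238108 = 797 kbps.

797 kbps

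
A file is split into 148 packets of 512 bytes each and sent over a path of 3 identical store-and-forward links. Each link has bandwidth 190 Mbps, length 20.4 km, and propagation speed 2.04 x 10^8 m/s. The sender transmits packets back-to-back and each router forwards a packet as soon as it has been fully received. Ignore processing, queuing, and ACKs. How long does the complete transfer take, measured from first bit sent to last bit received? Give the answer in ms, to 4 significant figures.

Per-hop transmission t_tx = L/R = 4096/190000000 = 0.0215579 ms.
Per-hop propagation t_prop = 20400/204000000 = 0.1 ms.
Pipeline fill: first packet needs 3·t_tx to clear all hops; remaining 147 packets each add one t_tx.
Total = (3+148-1)·t_tx + 3·t_prop = 150·0.0215579 + 3·0.1 = 3.534 ms.

3.534 ms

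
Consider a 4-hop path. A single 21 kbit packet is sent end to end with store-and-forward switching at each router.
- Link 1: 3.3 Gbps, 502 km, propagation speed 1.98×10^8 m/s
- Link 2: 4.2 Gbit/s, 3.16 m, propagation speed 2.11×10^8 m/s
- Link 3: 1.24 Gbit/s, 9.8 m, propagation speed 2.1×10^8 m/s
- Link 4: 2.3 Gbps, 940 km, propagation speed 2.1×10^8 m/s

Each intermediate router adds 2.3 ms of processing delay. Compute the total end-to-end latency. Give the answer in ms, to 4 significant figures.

13.95 ms

L = 21000 bits.
Transmission delays (L/R per hop): 0.00636364, 0.005, 0.0169355, 0.00913043 ms; sum = 0.0374296 ms.
Propagation delays (d/s per hop): 2.53535, 1.49763e-05, 4.66667e-05, 4.47619 ms; sum = 7.01161 ms.
Processing at 3 router(s): 3 × 2.3 ms = 6.9 ms.
End-to-end = 13.95 ms.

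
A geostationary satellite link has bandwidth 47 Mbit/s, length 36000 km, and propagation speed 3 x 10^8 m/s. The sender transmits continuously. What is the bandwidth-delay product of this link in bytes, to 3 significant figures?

Propagation delay = 36000000 / 300000000 = 0.12 s.
BDP = R × t_prop = 47000000 × 0.12 = 5640000 bits.
In bytes: 5640000/8 = 705000 bytes.

705000 bytes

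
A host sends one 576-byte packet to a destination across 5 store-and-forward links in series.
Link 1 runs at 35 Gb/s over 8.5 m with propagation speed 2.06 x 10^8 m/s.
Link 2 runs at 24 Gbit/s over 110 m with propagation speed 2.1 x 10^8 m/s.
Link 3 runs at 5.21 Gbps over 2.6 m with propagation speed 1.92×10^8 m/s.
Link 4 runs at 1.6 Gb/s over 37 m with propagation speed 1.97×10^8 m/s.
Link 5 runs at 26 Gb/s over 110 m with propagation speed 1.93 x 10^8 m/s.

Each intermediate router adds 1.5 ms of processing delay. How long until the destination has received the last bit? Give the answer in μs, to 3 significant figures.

L = 576 × 8 = 4608 bits.
Transmission delays (L/R per hop): 0.131657, 0.192, 0.884453, 2.88, 0.177231 μs; sum = 4.26534 μs.
Propagation delays (d/s per hop): 0.0412621, 0.52381, 0.0135417, 0.187817, 0.569948 μs; sum = 1.33638 μs.
Processing at 4 router(s): 4 × 1.5 ms = 6000 μs.
End-to-end = 6010 μs.

6010 μs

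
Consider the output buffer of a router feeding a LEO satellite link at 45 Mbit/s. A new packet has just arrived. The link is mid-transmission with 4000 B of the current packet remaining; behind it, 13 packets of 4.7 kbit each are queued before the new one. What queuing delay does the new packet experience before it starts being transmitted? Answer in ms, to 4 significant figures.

Each queued packet: L/R = 4700/45000000 = 0.104444 ms.
13 queued → 1.35778 ms.
Plus remaining 32000 bits of current packet: 0.711111 ms.
Queuing delay = 2.069 ms.

2.069 ms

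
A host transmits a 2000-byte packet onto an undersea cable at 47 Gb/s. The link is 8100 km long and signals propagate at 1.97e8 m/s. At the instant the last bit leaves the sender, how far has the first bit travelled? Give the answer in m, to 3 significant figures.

67.1 m

t_tx = L/R = 16000/47000000000 = 3.40426e-07 s.
Distance = s × t_tx = 197000000 × 3.40426e-07 = 67.1 m.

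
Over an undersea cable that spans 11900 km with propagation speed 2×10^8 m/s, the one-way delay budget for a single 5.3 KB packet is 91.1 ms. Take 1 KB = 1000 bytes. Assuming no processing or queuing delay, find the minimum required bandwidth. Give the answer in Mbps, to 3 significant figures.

1.34 Mbps

L = 42400 bits.
Propagation delay = 11900000 / 200000000 = 59.5 ms.
Transmission budget = 91.1 − 59.5 = 31.6 ms.
R ≥ L / t_tx = 42400 bits / 0.0316 s = 1.34 Mbps.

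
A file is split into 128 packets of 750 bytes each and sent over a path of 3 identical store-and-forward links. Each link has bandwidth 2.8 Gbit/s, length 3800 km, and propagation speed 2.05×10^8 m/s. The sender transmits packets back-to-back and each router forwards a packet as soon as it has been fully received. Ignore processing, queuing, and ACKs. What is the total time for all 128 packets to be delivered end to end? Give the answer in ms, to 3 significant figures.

Per-hop transmission t_tx = L/R = 6000/2800000000 = 0.00214286 ms.
Per-hop propagation t_prop = 3800000/2.05e+08 = 18.5366 ms.
Pipeline fill: first packet needs 3·t_tx to clear all hops; remaining 127 packets each add one t_tx.
Total = (3+128-1)·t_tx + 3·t_prop = 130·0.00214286 + 3·18.5366 = 55.9 ms.

55.9 ms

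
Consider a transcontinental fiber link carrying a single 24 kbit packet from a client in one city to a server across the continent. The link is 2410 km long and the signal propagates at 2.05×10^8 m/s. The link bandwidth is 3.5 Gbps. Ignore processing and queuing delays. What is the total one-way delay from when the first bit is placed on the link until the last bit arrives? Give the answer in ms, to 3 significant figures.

11.8 ms

L = 24000 bits.
Transmission delay = L/R = 24000 / 3500000000 = 0.00685714 ms.
Propagation delay = d/s = 2410000 m / 2.05e+08 m/s = 11.7561 ms.
Total = 11.8 ms.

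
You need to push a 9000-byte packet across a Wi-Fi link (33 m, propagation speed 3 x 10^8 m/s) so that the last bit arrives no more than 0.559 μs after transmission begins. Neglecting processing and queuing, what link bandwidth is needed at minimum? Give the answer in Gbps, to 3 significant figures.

L = 72000 bits.
Propagation delay = 33 / 300000000 = 0.11 μs.
Transmission budget = 0.559 − 0.11 = 0.449 μs.
R ≥ L / t_tx = 72000 bits / 4.49e-07 s = 160 Gbps.

160 Gbps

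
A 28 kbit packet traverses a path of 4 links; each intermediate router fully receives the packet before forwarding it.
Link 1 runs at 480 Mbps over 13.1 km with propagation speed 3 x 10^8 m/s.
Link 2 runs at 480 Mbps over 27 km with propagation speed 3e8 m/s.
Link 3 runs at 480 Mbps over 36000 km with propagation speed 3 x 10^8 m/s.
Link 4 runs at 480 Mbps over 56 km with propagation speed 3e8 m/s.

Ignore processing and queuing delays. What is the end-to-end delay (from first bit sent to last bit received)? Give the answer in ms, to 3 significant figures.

121 ms

L = 28000 bits.
Transmission delay per hop = L/R = 28000/480000000 = 0.0583333 ms; 4 hops → 0.233333 ms.
Propagation delays (d/s per hop): 0.0436667, 0.09, 120, 0.186667 ms; sum = 120.32 ms.
End-to-end = 121 ms.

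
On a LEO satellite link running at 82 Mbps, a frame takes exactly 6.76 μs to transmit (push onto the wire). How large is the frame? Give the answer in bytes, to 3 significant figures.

69.3 bytes

L = R × t_tx = 82000000 b/s × 6.76e-06 s = 554.32 bits.
In bytes: 554.32 / 8 = 69.3 bytes.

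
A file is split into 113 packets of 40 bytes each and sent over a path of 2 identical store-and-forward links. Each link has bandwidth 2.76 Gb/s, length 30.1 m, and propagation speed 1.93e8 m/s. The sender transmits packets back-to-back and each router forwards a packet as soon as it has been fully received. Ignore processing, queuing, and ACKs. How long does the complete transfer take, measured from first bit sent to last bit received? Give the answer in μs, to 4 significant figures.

13.53 μs

Per-hop transmission t_tx = L/R = 320/2760000000 = 0.115942 μs.
Per-hop propagation t_prop = 30.1/193000000 = 0.155959 μs.
Pipeline fill: first packet needs 2·t_tx to clear all hops; remaining 112 packets each add one t_tx.
Total = (2+113-1)·t_tx + 2·t_prop = 114·0.115942 + 2·0.155959 = 13.53 μs.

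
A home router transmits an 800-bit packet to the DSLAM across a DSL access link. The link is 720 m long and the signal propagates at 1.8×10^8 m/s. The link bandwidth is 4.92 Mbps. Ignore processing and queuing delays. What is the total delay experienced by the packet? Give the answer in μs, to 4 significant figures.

Transmission delay = L/R = 800 / 4920000 = 162.602 μs.
Propagation delay = d/s = 720 m / 180000000 m/s = 4 μs.
Total = 166.6 μs.

166.6 μs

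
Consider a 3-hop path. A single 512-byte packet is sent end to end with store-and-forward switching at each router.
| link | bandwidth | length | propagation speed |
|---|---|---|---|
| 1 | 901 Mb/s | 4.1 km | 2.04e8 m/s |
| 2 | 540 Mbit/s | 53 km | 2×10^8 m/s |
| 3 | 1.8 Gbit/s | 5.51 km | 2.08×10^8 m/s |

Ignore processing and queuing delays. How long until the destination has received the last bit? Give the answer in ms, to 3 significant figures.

0.326 ms

L = 512 × 8 = 4096 bits.
Transmission delays (L/R per hop): 0.00454606, 0.00758519, 0.00227556 ms; sum = 0.0144068 ms.
Propagation delays (d/s per hop): 0.020098, 0.265, 0.0264904 ms; sum = 0.311588 ms.
End-to-end = 0.326 ms.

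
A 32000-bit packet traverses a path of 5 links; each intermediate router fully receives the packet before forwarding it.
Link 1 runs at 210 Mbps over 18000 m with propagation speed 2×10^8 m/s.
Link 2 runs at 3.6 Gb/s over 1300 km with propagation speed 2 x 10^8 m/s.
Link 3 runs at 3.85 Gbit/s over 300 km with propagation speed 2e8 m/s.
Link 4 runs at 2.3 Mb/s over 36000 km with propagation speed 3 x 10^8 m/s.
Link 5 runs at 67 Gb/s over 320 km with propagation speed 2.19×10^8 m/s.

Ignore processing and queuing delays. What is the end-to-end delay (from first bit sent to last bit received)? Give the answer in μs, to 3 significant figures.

Transmission delays (L/R per hop): 152.381, 8.88889, 8.31169, 13913, 0.477612 μs; sum = 14083.1 μs.
Propagation delays (d/s per hop): 90, 6500, 1500, 120000, 1461.19 μs; sum = 129551 μs.
End-to-end = 144000 μs.

144000 μs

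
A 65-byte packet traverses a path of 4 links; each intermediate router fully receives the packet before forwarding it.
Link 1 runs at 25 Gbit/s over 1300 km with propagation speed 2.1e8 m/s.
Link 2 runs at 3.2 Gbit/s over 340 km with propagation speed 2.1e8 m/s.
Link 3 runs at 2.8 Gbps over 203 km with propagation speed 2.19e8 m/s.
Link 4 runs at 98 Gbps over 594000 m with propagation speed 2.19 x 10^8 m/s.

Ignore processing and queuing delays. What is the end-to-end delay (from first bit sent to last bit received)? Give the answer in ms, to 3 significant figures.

11.4 ms

L = 65 × 8 = 520 bits.
Transmission delays (L/R per hop): 2.08e-05, 0.0001625, 0.000185714, 5.30612e-06 ms; sum = 0.00037432 ms.
Propagation delays (d/s per hop): 6.19048, 1.61905, 0.926941, 2.71233 ms; sum = 11.4488 ms.
End-to-end = 11.4 ms.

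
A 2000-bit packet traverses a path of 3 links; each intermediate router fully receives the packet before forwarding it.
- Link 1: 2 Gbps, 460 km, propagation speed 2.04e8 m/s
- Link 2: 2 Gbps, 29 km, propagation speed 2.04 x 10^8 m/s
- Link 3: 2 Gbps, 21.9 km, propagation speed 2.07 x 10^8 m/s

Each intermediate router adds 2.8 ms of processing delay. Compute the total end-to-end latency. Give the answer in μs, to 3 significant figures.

Transmission delay per hop = L/R = 2000/2000000000 = 1 μs; 3 hops → 3 μs.
Propagation delays (d/s per hop): 2254.9, 142.157, 105.797 μs; sum = 2502.86 μs.
Processing at 2 router(s): 2 × 2.8 ms = 5600 μs.
End-to-end = 8110 μs.

8110 μs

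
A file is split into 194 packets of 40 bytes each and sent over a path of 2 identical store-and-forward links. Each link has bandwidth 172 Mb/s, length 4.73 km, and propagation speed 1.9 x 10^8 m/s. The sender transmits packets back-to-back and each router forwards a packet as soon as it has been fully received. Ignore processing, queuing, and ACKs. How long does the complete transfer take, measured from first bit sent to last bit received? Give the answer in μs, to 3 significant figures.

413 μs

Per-hop transmission t_tx = L/R = 320/172000000 = 1.86047 μs.
Per-hop propagation t_prop = 4730/190000000 = 24.8947 μs.
Pipeline fill: first packet needs 2·t_tx to clear all hops; remaining 193 packets each add one t_tx.
Total = (2+194-1)·t_tx + 2·t_prop = 195·1.86047 + 2·24.8947 = 413 μs.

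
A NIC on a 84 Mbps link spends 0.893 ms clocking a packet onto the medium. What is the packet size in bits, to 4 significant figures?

75010 bits

L = R × t_tx = 84000000 b/s × 0.000893 s = 75012 bits.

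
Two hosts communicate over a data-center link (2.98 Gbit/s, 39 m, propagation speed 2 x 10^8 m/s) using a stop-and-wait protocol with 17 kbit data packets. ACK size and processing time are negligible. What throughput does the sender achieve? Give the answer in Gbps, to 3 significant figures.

2.79 Gbps

t_tx = L/R = 17000/2980000000 = 5.7047e-06 s.
t_prop = 39/200000000 = 1.95e-07 s; RTT = 3.9e-07 s.
Cycle = t_tx + RTT = 6.0947e-06 s.
Throughput = L / cycle = 17000 / 6.0947e-06 = 2.79 Gbps.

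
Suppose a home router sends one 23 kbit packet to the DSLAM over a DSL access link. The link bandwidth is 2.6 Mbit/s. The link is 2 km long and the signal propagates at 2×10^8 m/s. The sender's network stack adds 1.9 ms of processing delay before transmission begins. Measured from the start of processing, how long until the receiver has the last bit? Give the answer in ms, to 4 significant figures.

L = 23000 bits.
Transmission delay = L/R = 23000 / 2600000 = 8.84615 ms.
Propagation delay = d/s = 2000 m / 200000000 m/s = 0.01 ms.
Plus processing delay 1.9 ms = 1.9 ms.
Total = 10.76 ms.

10.76 ms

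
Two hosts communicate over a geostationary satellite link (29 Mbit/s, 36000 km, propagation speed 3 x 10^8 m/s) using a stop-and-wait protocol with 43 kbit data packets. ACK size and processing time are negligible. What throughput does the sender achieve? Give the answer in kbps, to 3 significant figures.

t_tx = L/R = 43000/29000000 = 0.00148276 s.
t_prop = 36000000/300000000 = 0.12 s; RTT = 0.24 s.
Cycle = t_tx + RTT = 0.241483 s.
Throughput = L / cycle = 43000 / 0.241483 = 178 kbps.

178 kbps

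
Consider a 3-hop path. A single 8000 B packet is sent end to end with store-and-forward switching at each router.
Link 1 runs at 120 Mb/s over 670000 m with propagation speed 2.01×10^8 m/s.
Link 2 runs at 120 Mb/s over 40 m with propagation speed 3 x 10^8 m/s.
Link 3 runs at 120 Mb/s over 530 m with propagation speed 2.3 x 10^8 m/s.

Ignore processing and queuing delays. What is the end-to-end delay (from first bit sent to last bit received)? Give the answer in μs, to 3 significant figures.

4940 μs

L = 8000 × 8 = 64000 bits.
Transmission delay per hop = L/R = 64000/120000000 = 533.333 μs; 3 hops → 1600 μs.
Propagation delays (d/s per hop): 3333.33, 0.133333, 2.30435 μs; sum = 3335.77 μs.
End-to-end = 4940 μs.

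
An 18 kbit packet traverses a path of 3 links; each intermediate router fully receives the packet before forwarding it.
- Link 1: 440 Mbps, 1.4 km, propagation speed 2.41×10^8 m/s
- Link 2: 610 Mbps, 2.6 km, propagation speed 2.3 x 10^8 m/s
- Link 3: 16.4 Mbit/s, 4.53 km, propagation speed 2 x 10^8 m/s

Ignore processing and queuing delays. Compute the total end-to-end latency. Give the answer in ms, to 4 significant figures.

L = 18000 bits.
Transmission delays (L/R per hop): 0.0409091, 0.0295082, 1.09756 ms; sum = 1.16798 ms.
Propagation delays (d/s per hop): 0.00580913, 0.0113043, 0.02265 ms; sum = 0.0397635 ms.
End-to-end = 1.208 ms.

1.208 ms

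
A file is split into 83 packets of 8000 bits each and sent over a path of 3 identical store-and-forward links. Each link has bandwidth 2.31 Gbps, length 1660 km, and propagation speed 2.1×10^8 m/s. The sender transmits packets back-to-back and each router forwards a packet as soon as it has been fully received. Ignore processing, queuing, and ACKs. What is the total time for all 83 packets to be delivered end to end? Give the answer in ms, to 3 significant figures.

24.0 ms

Per-hop transmission t_tx = L/R = 8000/2310000000 = 0.0034632 ms.
Per-hop propagation t_prop = 1660000/210000000 = 7.90476 ms.
Pipeline fill: first packet needs 3·t_tx to clear all hops; remaining 82 packets each add one t_tx.
Total = (3+83-1)·t_tx + 3·t_prop = 85·0.0034632 + 3·7.90476 = 24.0 ms.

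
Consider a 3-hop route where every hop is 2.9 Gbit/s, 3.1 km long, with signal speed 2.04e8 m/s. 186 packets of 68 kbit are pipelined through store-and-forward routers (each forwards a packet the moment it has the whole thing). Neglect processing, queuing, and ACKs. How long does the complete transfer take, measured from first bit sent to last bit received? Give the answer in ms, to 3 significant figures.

4.45 ms

Per-hop transmission t_tx = L/R = 68000/2900000000 = 0.0234483 ms.
Per-hop propagation t_prop = 3100/204000000 = 0.0151961 ms.
Pipeline fill: first packet needs 3·t_tx to clear all hops; remaining 185 packets each add one t_tx.
Total = (3+186-1)·t_tx + 3·t_prop = 188·0.0234483 + 3·0.0151961 = 4.45 ms.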